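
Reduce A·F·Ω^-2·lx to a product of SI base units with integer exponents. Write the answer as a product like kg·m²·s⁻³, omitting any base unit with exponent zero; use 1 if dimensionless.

kg⁻³·m⁻⁸·s¹⁰·A⁷·cd

F = C/V (capacitance = charge per voltage),
    = A·s/(kg·m²·s⁻³·A⁻¹) (substituting C and V),
    = kg⁻¹·m⁻²·s⁴·A².
Ω = V/A (resistance = voltage per current),
    = kg·m²·s⁻³·A⁻².
So Ω⁻² = kg⁻²·m⁻⁴·s⁶·A⁴.
lx = lm/m² (illuminance = luminous flux per area),
    = m⁻²·cd.
Combining: A·F·Ω⁻²·lx = A · (kg⁻¹·m⁻²·s⁴·A²) · (kg⁻²·m⁻⁴·s⁶·A⁴) · (m⁻²·cd) = kg⁻³·m⁻⁸·s¹⁰·A⁷·cd.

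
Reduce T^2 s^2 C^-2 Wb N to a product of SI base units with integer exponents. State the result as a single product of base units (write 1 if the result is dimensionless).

T = Wb/m² (flux density = flux per area),
    = kg·s⁻²·A⁻¹.
So T² = kg²·s⁻⁴·A⁻².
C = A·s = s·A (charge = current × time).
So C⁻² = s⁻²·A⁻².
Wb = V·s (flux: a volt is a weber per second),
    = kg·m²·s⁻²·A⁻¹.
N = kg·m/s² = kg·m·s⁻² (force = mass × acceleration).
Combining: T²·s²·C⁻²·Wb·N = (kg²·s⁻⁴·A⁻²) · s² · (s⁻²·A⁻²) · (kg·m²·s⁻²·A⁻¹) · (kg·m·s⁻²) = kg⁴·m³·s⁻⁸·A⁻⁵.

kg⁴·m³·s⁻⁸·A⁻⁵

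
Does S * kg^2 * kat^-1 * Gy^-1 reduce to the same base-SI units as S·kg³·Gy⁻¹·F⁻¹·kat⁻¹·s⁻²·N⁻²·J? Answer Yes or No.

Left side:
  S = 1/Ω (conductance is reciprocal resistance),
      = kg⁻¹·m⁻²·s³·A².
  kat = mol/s = s⁻¹·mol (catalytic activity).
  So kat⁻¹ = s·mol⁻¹.
  Gy = J/kg (absorbed dose = energy per mass),
      = m²·s⁻².
  So Gy⁻¹ = m⁻²·s².
  Combining: S·kg²·kat⁻¹·Gy⁻¹ = (kg⁻¹·m⁻²·s³·A²) · kg² · (s·mol⁻¹) · (m⁻²·s²) = kg·m⁻⁴·s⁶·A²·mol⁻¹.
Right side:
  S = 1/Ω (conductance is reciprocal resistance),
      = kg⁻¹·m⁻²·s³·A².
  Gy = J/kg (absorbed dose = energy per mass),
      = m²·s⁻².
  So Gy⁻¹ = m⁻²·s².
  F = C/V (capacitance = charge per voltage),
      = A·s/(kg·m²·s⁻³·A⁻¹) (substituting C and V),
      = kg⁻¹·m⁻²·s⁴·A².
  So F⁻¹ = kg·m²·s⁻⁴·A⁻².
  kat = mol/s = s⁻¹·mol (catalytic activity).
  So kat⁻¹ = s·mol⁻¹.
  N = kg·m/s² = kg·m·s⁻² (force = mass × acceleration).
  So N⁻² = kg⁻²·m⁻²·s⁴.
  J = N·m (work = force × distance),
      = kg·m²·s⁻².
  Combining: S·kg³·Gy⁻¹·F⁻¹·kat⁻¹·s⁻²·N⁻²·J = (kg⁻¹·m⁻²·s³·A²) · kg³ · (m⁻²·s²) · (kg·m²·s⁻⁴·A⁻²) · (s·mol⁻¹) · s⁻² · (kg⁻²·m⁻²·s⁴) · (kg·m²·s⁻²) = kg²·m⁻²·s²·mol⁻¹.
Left is kg·m⁻⁴·s⁶·A²·mol⁻¹; right is kg²·m⁻²·s²·mol⁻¹ — different.

No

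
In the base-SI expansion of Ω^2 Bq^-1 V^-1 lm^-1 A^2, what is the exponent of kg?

Ω = kg·m²·s⁻³·A⁻².
So Ω² = kg²·m⁴·s⁻⁶·A⁻⁴.
Bq = s⁻¹.
So Bq⁻¹ = s.
V = kg·m²·s⁻³·A⁻¹.
So V⁻¹ = kg⁻¹·m⁻²·s³·A.
lm = cd.
So lm⁻¹ = cd⁻¹.
Combining: Ω²·Bq⁻¹·V⁻¹·lm⁻¹·A² = (kg²·m⁴·s⁻⁶·A⁻⁴) · s · (kg⁻¹·m⁻²·s³·A) · cd⁻¹ · A² = kg·m²·s⁻²·A⁻¹·cd⁻¹.
The exponent of kg is 1.

1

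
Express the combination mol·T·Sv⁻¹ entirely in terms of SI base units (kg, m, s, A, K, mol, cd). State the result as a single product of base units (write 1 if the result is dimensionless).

kg·m⁻²·A⁻¹·mol

T = kg·s⁻²·A⁻¹.
Sv = m²·s⁻².
So Sv⁻¹ = m⁻²·s².
Combining: mol·T·Sv⁻¹ = mol · (kg·s⁻²·A⁻¹) · (m⁻²·s²) = kg·m⁻²·A⁻¹·mol.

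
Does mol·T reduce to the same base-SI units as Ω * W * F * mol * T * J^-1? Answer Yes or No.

Left side:
  T = Wb/m² (flux density = flux per area),
      = kg·s⁻²·A⁻¹.
  Combining: mol·T = mol · (kg·s⁻²·A⁻¹) = kg·s⁻²·A⁻¹·mol.
Right side:
  Ω = kg·m²·s⁻³·A⁻².
  W = kg·m²·s⁻³.
  F = kg⁻¹·m⁻²·s⁴·A².
  T = kg·s⁻²·A⁻¹.
  J = kg·m²·s⁻².
  So J⁻¹ = kg⁻¹·m⁻²·s².
  Combining: Ω·W·F·mol·T·J⁻¹ = (kg·m²·s⁻³·A⁻²) · (kg·m²·s⁻³) · (kg⁻¹·m⁻²·s⁴·A²) · mol · (kg·s⁻²·A⁻¹) · (kg⁻¹·m⁻²·s²) = kg·s⁻²·A⁻¹·mol.
Both reduce to kg·s⁻²·A⁻¹·mol.

Yes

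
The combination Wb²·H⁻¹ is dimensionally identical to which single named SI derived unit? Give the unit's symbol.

J

Wb = kg·m²·s⁻²·A⁻¹.
So Wb² = kg²·m⁴·s⁻⁴·A⁻².
H = kg·m²·s⁻²·A⁻².
So H⁻¹ = kg⁻¹·m⁻²·s²·A².
Combining: Wb²·H⁻¹ = (kg²·m⁴·s⁻⁴·A⁻²) · (kg⁻¹·m⁻²·s²·A²) = kg·m²·s⁻².
kg·m²·s⁻² is the base-SI form of the joule.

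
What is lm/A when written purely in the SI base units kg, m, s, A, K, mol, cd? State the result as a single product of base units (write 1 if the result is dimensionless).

A⁻¹·cd

lm = cd.
Combining: A⁻¹·lm = A⁻¹ · cd = A⁻¹·cd.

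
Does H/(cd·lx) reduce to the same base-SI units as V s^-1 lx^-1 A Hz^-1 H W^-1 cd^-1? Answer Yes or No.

Left side:
  H = kg·m²·s⁻²·A⁻².
  lx = m⁻²·cd.
  So lx⁻¹ = m²·cd⁻¹.
  Combining: H·cd⁻¹·lx⁻¹ = (kg·m²·s⁻²·A⁻²) · cd⁻¹ · (m²·cd⁻¹) = kg·m⁴·s⁻²·A⁻²·cd⁻².
Right side:
  V = kg·m²·s⁻³·A⁻¹.
  lx = m⁻²·cd.
  So lx⁻¹ = m²·cd⁻¹.
  Hz = s⁻¹.
  So Hz⁻¹ = s.
  H = kg·m²·s⁻²·A⁻².
  W = kg·m²·s⁻³.
  So W⁻¹ = kg⁻¹·m⁻²·s³.
  Combining: V·s⁻¹·lx⁻¹·A·Hz⁻¹·H·W⁻¹·cd⁻¹ = (kg·m²·s⁻³·A⁻¹) · s⁻¹ · (m²·cd⁻¹) · A · s · (kg·m²·s⁻²·A⁻²) · (kg⁻¹·m⁻²·s³) · cd⁻¹ = kg·m⁴·s⁻²·A⁻²·cd⁻².
Both reduce to kg·m⁴·s⁻²·A⁻²·cd⁻².

Yes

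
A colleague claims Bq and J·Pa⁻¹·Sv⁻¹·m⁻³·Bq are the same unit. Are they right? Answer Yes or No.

Left side:
  Bq = 1/s = s⁻¹ (activity is decays per second).
Right side:
  J = N·m (work = force × distance),
      = kg·m²·s⁻².
  Pa = N/m² (pressure = force per area),
      = kg·m⁻¹·s⁻².
  So Pa⁻¹ = kg⁻¹·m·s².
  Sv = J/kg (equivalent dose = energy per mass),
      = m²·s⁻².
  So Sv⁻¹ = m⁻²·s².
  Bq = 1/s = s⁻¹ (activity is decays per second).
  Combining: J·Pa⁻¹·Sv⁻¹·m⁻³·Bq = (kg·m²·s⁻²) · (kg⁻¹·m·s²) · (m⁻²·s²) · m⁻³ · s⁻¹ = m⁻²·s.
Left is s⁻¹; right is m⁻²·s — different.

No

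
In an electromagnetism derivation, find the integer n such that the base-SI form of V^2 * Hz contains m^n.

V = kg·m²·s⁻³·A⁻¹.
So V² = kg²·m⁴·s⁻⁶·A⁻².
Hz = s⁻¹.
Combining: V²·Hz = (kg²·m⁴·s⁻⁶·A⁻²) · s⁻¹ = kg²·m⁴·s⁻⁷·A⁻².
The exponent of m is 4.

4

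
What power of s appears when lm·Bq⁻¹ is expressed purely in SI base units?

lm = cd.
Bq = s⁻¹.
So Bq⁻¹ = s.
Combining: lm·Bq⁻¹ = cd · s = s·cd.
The exponent of s is 1.

1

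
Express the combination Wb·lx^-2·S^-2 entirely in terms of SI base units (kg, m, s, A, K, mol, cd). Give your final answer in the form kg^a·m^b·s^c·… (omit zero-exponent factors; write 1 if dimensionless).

kg³·m¹⁰·s⁻⁸·A⁻⁵·cd⁻²

Wb = kg·m²·s⁻²·A⁻¹.
lx = m⁻²·cd.
So lx⁻² = m⁴·cd⁻².
S = kg⁻¹·m⁻²·s³·A².
So S⁻² = kg²·m⁴·s⁻⁶·A⁻⁴.
Combining: Wb·lx⁻²·S⁻² = (kg·m²·s⁻²·A⁻¹) · (m⁴·cd⁻²) · (kg²·m⁴·s⁻⁶·A⁻⁴) = kg³·m¹⁰·s⁻⁸·A⁻⁵·cd⁻².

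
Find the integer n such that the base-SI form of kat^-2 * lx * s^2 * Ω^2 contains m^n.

2

kat = mol/s = s⁻¹·mol (catalytic activity).
So kat⁻² = s²·mol⁻².
lx = lm/m² (illuminance = luminous flux per area),
    = m⁻²·cd.
Ω = V/A (resistance = voltage per current),
    = kg·m²·s⁻³·A⁻².
So Ω² = kg²·m⁴·s⁻⁶·A⁻⁴.
Combining: kat⁻²·lx·s²·Ω² = (s²·mol⁻²) · (m⁻²·cd) · s² · (kg²·m⁴·s⁻⁶·A⁻⁴) = kg²·m²·s⁻²·A⁻⁴·mol⁻²·cd.
The exponent of m is 2.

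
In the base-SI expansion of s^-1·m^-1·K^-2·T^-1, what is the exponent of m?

T = Wb/m² (flux density = flux per area),
    = kg·s⁻²·A⁻¹.
So T⁻¹ = kg⁻¹·s²·A.
Combining: s⁻¹·m⁻¹·K⁻²·T⁻¹ = s⁻¹ · m⁻¹ · K⁻² · (kg⁻¹·s²·A) = kg⁻¹·m⁻¹·s·A·K⁻².
The exponent of m is -1.

-1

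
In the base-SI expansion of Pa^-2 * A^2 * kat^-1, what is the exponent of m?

2

Pa = kg·m⁻¹·s⁻².
So Pa⁻² = kg⁻²·m²·s⁴.
kat = s⁻¹·mol.
So kat⁻¹ = s·mol⁻¹.
Combining: Pa⁻²·A²·kat⁻¹ = (kg⁻²·m²·s⁴) · A² · (s·mol⁻¹) = kg⁻²·m²·s⁵·A²·mol⁻¹.
The exponent of m is 2.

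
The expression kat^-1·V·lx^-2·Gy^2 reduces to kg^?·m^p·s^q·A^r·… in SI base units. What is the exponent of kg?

kat = s⁻¹·mol.
So kat⁻¹ = s·mol⁻¹.
V = kg·m²·s⁻³·A⁻¹.
lx = m⁻²·cd.
So lx⁻² = m⁴·cd⁻².
Gy = m²·s⁻².
So Gy² = m⁴·s⁻⁴.
Combining: kat⁻¹·V·lx⁻²·Gy² = (s·mol⁻¹) · (kg·m²·s⁻³·A⁻¹) · (m⁴·cd⁻²) · (m⁴·s⁻⁴) = kg·m¹⁰·s⁻⁶·A⁻¹·mol⁻¹·cd⁻².
The exponent of kg is 1.

1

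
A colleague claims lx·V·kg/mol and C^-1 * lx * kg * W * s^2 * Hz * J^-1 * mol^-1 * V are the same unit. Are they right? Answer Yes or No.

Left side:
  lx = lm/m² (illuminance = luminous flux per area),
      = m⁻²·cd.
  V = W/A (potential = power per current),
      = kg·m²·s⁻³·A⁻¹.
  Combining: lx·V·mol⁻¹·kg = (m⁻²·cd) · (kg·m²·s⁻³·A⁻¹) · mol⁻¹ · kg = kg²·s⁻³·A⁻¹·mol⁻¹·cd.
Right side:
  C = s·A.
  So C⁻¹ = s⁻¹·A⁻¹.
  lx = m⁻²·cd.
  W = kg·m²·s⁻³.
  Hz = s⁻¹.
  J = kg·m²·s⁻².
  So J⁻¹ = kg⁻¹·m⁻²·s².
  V = kg·m²·s⁻³·A⁻¹.
  Combining: C⁻¹·lx·kg·W·s²·Hz·J⁻¹·mol⁻¹·V = (s⁻¹·A⁻¹) · (m⁻²·cd) · kg · (kg·m²·s⁻³) · s² · s⁻¹ · (kg⁻¹·m⁻²·s²) · mol⁻¹ · (kg·m²·s⁻³·A⁻¹) = kg²·s⁻⁴·A⁻²·mol⁻¹·cd.
Left is kg²·s⁻³·A⁻¹·mol⁻¹·cd; right is kg²·s⁻⁴·A⁻²·mol⁻¹·cd — different.

No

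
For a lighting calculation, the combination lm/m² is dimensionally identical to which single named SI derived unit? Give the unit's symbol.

lm = cd·sr = cd (luminous flux; sr is dimensionless).
Combining: m⁻²·lm = m⁻² · cd = m⁻²·cd.
m⁻²·cd is the base-SI form of the lux.

lx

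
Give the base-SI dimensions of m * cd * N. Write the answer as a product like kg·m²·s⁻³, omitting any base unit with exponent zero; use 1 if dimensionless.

kg·m²·s⁻²·cd

N = kg·m·s⁻².
Combining: m·cd·N = m · cd · (kg·m·s⁻²) = kg·m²·s⁻²·cd.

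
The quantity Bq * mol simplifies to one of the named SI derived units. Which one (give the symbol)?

kat

Bq = 1/s = s⁻¹ (activity is decays per second).
Combining: Bq·mol = s⁻¹ · mol = s⁻¹·mol.
s⁻¹·mol is the base-SI form of the katal.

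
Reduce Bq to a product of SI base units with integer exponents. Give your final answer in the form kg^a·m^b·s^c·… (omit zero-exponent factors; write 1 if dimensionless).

Bq = 1/s = s⁻¹ (activity is decays per second).

s⁻¹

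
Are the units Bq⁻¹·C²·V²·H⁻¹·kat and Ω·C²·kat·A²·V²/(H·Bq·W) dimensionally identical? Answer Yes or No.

Yes

Left side:
  Bq = s⁻¹.
  So Bq⁻¹ = s.
  C = s·A.
  So C² = s²·A².
  V = kg·m²·s⁻³·A⁻¹.
  So V² = kg²·m⁴·s⁻⁶·A⁻².
  H = kg·m²·s⁻²·A⁻².
  So H⁻¹ = kg⁻¹·m⁻²·s²·A².
  kat = s⁻¹·mol.
  Combining: Bq⁻¹·C²·V²·H⁻¹·kat = s · (s²·A²) · (kg²·m⁴·s⁻⁶·A⁻²) · (kg⁻¹·m⁻²·s²·A²) · (s⁻¹·mol) = kg·m²·s⁻²·A²·mol.
Right side:
  Ω = V/A (resistance = voltage per current),
      = kg·m²·s⁻³·A⁻².
  C = A·s = s·A (charge = current × time).
  So C² = s²·A².
  H = Wb/A (inductance = flux per current),
      = kg·m²·s⁻²·A⁻².
  So H⁻¹ = kg⁻¹·m⁻²·s²·A².
  Bq = 1/s = s⁻¹ (activity is decays per second).
  So Bq⁻¹ = s.
  W = J/s (power = energy per time),
      = kg·m²·s⁻³.
  So W⁻¹ = kg⁻¹·m⁻²·s³.
  kat = mol/s = s⁻¹·mol (catalytic activity).
  V = W/A (potential = power per current),
      = kg·m²·s⁻³·A⁻¹.
  So V² = kg²·m⁴·s⁻⁶·A⁻².
  Combining: Ω·C²·H⁻¹·Bq⁻¹·W⁻¹·kat·A²·V² = (kg·m²·s⁻³·A⁻²) · (s²·A²) · (kg⁻¹·m⁻²·s²·A²) · s · (kg⁻¹·m⁻²·s³) · (s⁻¹·mol) · A² · (kg²·m⁴·s⁻⁶·A⁻²) = kg·m²·s⁻²·A²·mol.
Both reduce to kg·m²·s⁻²·A²·mol.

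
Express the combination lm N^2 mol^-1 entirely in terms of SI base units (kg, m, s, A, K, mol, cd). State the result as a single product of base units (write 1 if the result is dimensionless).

kg²·m²·s⁻⁴·mol⁻¹·cd

lm = cd.
N = kg·m·s⁻².
So N² = kg²·m²·s⁻⁴.
Combining: lm·N²·mol⁻¹ = cd · (kg²·m²·s⁻⁴) · mol⁻¹ = kg²·m²·s⁻⁴·mol⁻¹·cd.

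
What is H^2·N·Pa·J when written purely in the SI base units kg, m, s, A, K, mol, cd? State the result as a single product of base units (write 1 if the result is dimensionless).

H = Wb/A (inductance = flux per current),
    = kg·m²·s⁻²·A⁻².
So H² = kg²·m⁴·s⁻⁴·A⁻⁴.
N = kg·m/s² = kg·m·s⁻² (force = mass × acceleration).
Pa = N/m² (pressure = force per area),
    = kg·m⁻¹·s⁻².
J = N·m (work = force × distance),
    = kg·m²·s⁻².
Combining: H²·N·Pa·J = (kg²·m⁴·s⁻⁴·A⁻⁴) · (kg·m·s⁻²) · (kg·m⁻¹·s⁻²) · (kg·m²·s⁻²) = kg⁵·m⁶·s⁻¹⁰·A⁻⁴.

kg⁵·m⁶·s⁻¹⁰·A⁻⁴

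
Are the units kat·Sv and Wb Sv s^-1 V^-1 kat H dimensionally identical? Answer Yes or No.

Left side:
  kat = mol/s = s⁻¹·mol (catalytic activity).
  Sv = J/kg (equivalent dose = energy per mass),
      = m²·s⁻².
  Combining: kat·Sv = (s⁻¹·mol) · (m²·s⁻²) = m²·s⁻³·mol.
Right side:
  Wb = kg·m²·s⁻²·A⁻¹.
  Sv = m²·s⁻².
  V = kg·m²·s⁻³·A⁻¹.
  So V⁻¹ = kg⁻¹·m⁻²·s³·A.
  kat = s⁻¹·mol.
  H = kg·m²·s⁻²·A⁻².
  Combining: Wb·Sv·s⁻¹·V⁻¹·kat·H = (kg·m²·s⁻²·A⁻¹) · (m²·s⁻²) · s⁻¹ · (kg⁻¹·m⁻²·s³·A) · (s⁻¹·mol) · (kg·m²·s⁻²·A⁻²) = kg·m⁴·s⁻⁵·A⁻²·mol.
Left is m²·s⁻³·mol; right is kg·m⁴·s⁻⁵·A⁻²·mol — different.

No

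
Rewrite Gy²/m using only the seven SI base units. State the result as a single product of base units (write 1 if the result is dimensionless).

m³·s⁻⁴

Gy = m²·s⁻².
So Gy² = m⁴·s⁻⁴.
Combining: Gy²·m⁻¹ = (m⁴·s⁻⁴) · m⁻¹ = m³·s⁻⁴.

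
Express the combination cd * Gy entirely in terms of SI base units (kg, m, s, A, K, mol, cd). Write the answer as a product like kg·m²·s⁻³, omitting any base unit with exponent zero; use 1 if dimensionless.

Gy = m²·s⁻².
Combining: cd·Gy = cd · (m²·s⁻²) = m²·s⁻²·cd.

m²·s⁻²·cd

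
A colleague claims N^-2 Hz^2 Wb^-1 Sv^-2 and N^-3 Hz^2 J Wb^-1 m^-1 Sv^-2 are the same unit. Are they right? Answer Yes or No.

Yes

Left side:
  N = kg·m·s⁻².
  So N⁻² = kg⁻²·m⁻²·s⁴.
  Hz = s⁻¹.
  So Hz² = s⁻².
  Wb = kg·m²·s⁻²·A⁻¹.
  So Wb⁻¹ = kg⁻¹·m⁻²·s²·A.
  Sv = m²·s⁻².
  So Sv⁻² = m⁻⁴·s⁴.
  Combining: N⁻²·Hz²·Wb⁻¹·Sv⁻² = (kg⁻²·m⁻²·s⁴) · s⁻² · (kg⁻¹·m⁻²·s²·A) · (m⁻⁴·s⁴) = kg⁻³·m⁻⁸·s⁸·A.
Right side:
  N = kg·m/s² = kg·m·s⁻² (force = mass × acceleration).
  So N⁻³ = kg⁻³·m⁻³·s⁶.
  Hz = 1/s = s⁻¹ (frequency is cycles per second).
  So Hz² = s⁻².
  J = N·m (work = force × distance),
      = kg·m²·s⁻².
  Wb = V·s (flux: a volt is a weber per second),
      = kg·m²·s⁻²·A⁻¹.
  So Wb⁻¹ = kg⁻¹·m⁻²·s²·A.
  Sv = J/kg (equivalent dose = energy per mass),
      = m²·s⁻².
  So Sv⁻² = m⁻⁴·s⁴.
  Combining: N⁻³·Hz²·J·Wb⁻¹·m⁻¹·Sv⁻² = (kg⁻³·m⁻³·s⁶) · s⁻² · (kg·m²·s⁻²) · (kg⁻¹·m⁻²·s²·A) · m⁻¹ · (m⁻⁴·s⁴) = kg⁻³·m⁻⁸·s⁸·A.
Both reduce to kg⁻³·m⁻⁸·s⁸·A.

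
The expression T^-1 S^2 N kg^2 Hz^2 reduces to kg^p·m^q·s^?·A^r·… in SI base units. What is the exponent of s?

T = kg·s⁻²·A⁻¹.
So T⁻¹ = kg⁻¹·s²·A.
S = kg⁻¹·m⁻²·s³·A².
So S² = kg⁻²·m⁻⁴·s⁶·A⁴.
N = kg·m·s⁻².
Hz = s⁻¹.
So Hz² = s⁻².
Combining: T⁻¹·S²·N·kg²·Hz² = (kg⁻¹·s²·A) · (kg⁻²·m⁻⁴·s⁶·A⁴) · (kg·m·s⁻²) · kg² · s⁻² = m⁻³·s⁴·A⁵.
The exponent of s is 4.

4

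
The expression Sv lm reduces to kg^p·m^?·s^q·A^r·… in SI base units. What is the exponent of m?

2

Sv = m²·s⁻².
lm = cd.
Combining: Sv·lm = (m²·s⁻²) · cd = m²·s⁻²·cd.
The exponent of m is 2.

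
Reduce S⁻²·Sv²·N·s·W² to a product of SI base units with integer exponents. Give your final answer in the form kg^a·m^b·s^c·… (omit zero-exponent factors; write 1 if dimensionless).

kg⁵·m¹³·s⁻¹⁷·A⁻⁴

S = kg⁻¹·m⁻²·s³·A².
So S⁻² = kg²·m⁴·s⁻⁶·A⁻⁴.
Sv = m²·s⁻².
So Sv² = m⁴·s⁻⁴.
N = kg·m·s⁻².
W = kg·m²·s⁻³.
So W² = kg²·m⁴·s⁻⁶.
Combining: S⁻²·Sv²·N·s·W² = (kg²·m⁴·s⁻⁶·A⁻⁴) · (m⁴·s⁻⁴) · (kg·m·s⁻²) · s · (kg²·m⁴·s⁻⁶) = kg⁵·m¹³·s⁻¹⁷·A⁻⁴.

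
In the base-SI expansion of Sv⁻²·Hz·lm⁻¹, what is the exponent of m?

Sv = J/kg (equivalent dose = energy per mass),
    = m²·s⁻².
So Sv⁻² = m⁻⁴·s⁴.
Hz = 1/s = s⁻¹ (frequency is cycles per second).
lm = cd·sr = cd (luminous flux; sr is dimensionless).
So lm⁻¹ = cd⁻¹.
Combining: Sv⁻²·Hz·lm⁻¹ = (m⁻⁴·s⁴) · s⁻¹ · cd⁻¹ = m⁻⁴·s³·cd⁻¹.
The exponent of m is -4.

-4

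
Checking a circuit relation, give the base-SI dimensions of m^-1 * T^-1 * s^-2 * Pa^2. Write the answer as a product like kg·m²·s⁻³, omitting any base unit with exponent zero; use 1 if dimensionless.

kg·m⁻³·s⁻⁴·A

T = Wb/m² (flux density = flux per area),
    = kg·s⁻²·A⁻¹.
So T⁻¹ = kg⁻¹·s²·A.
Pa = N/m² (pressure = force per area),
    = kg·m⁻¹·s⁻².
So Pa² = kg²·m⁻²·s⁻⁴.
Combining: m⁻¹·T⁻¹·s⁻²·Pa² = m⁻¹ · (kg⁻¹·s²·A) · s⁻² · (kg²·m⁻²·s⁻⁴) = kg·m⁻³·s⁻⁴·A.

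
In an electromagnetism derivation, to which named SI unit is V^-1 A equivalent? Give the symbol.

V = W/A (potential = power per current),
    = kg·m²·s⁻³·A⁻¹.
So V⁻¹ = kg⁻¹·m⁻²·s³·A.
Combining: V⁻¹·A = (kg⁻¹·m⁻²·s³·A) · A = kg⁻¹·m⁻²·s³·A².
kg⁻¹·m⁻²·s³·A² is the base-SI form of the siemens.

S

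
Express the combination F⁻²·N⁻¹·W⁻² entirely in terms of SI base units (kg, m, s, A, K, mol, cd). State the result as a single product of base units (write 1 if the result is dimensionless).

F = C/V (capacitance = charge per voltage),
    = A·s/(kg·m²·s⁻³·A⁻¹) (substituting C and V),
    = kg⁻¹·m⁻²·s⁴·A².
So F⁻² = kg²·m⁴·s⁻⁸·A⁻⁴.
N = kg·m/s² = kg·m·s⁻² (force = mass × acceleration).
So N⁻¹ = kg⁻¹·m⁻¹·s².
W = J/s (power = energy per time),
    = kg·m²·s⁻³.
So W⁻² = kg⁻²·m⁻⁴·s⁶.
Combining: F⁻²·N⁻¹·W⁻² = (kg²·m⁴·s⁻⁸·A⁻⁴) · (kg⁻¹·m⁻¹·s²) · (kg⁻²·m⁻⁴·s⁶) = kg⁻¹·m⁻¹·A⁻⁴.

kg⁻¹·m⁻¹·A⁻⁴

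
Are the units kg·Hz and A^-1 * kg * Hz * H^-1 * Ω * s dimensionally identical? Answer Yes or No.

No

Left side:
  Hz = 1/s = s⁻¹ (frequency is cycles per second).
  Combining: kg·Hz = kg · s⁻¹ = kg·s⁻¹.
Right side:
  Hz = 1/s = s⁻¹ (frequency is cycles per second).
  H = Wb/A (inductance = flux per current),
      = kg·m²·s⁻²·A⁻².
  So H⁻¹ = kg⁻¹·m⁻²·s²·A².
  Ω = V/A (resistance = voltage per current),
      = kg·m²·s⁻³·A⁻².
  Combining: A⁻¹·kg·Hz·H⁻¹·Ω·s = A⁻¹ · kg · s⁻¹ · (kg⁻¹·m⁻²·s²·A²) · (kg·m²·s⁻³·A⁻²) · s = kg·s⁻¹·A⁻¹.
Left is kg·s⁻¹; right is kg·s⁻¹·A⁻¹ — different.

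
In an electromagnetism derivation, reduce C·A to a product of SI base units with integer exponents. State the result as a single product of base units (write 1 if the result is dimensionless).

C = s·A.
Combining: C·A = (s·A) · A = s·A².

s·A²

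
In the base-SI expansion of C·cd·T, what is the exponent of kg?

1

C = s·A.
T = kg·s⁻²·A⁻¹.
Combining: C·cd·T = (s·A) · cd · (kg·s⁻²·A⁻¹) = kg·s⁻¹·cd.
The exponent of kg is 1.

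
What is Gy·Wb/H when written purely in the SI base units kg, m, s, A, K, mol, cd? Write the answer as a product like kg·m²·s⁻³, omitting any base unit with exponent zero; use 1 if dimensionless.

Gy = m²·s⁻².
H = kg·m²·s⁻²·A⁻².
So H⁻¹ = kg⁻¹·m⁻²·s²·A².
Wb = kg·m²·s⁻²·A⁻¹.
Combining: Gy·H⁻¹·Wb = (m²·s⁻²) · (kg⁻¹·m⁻²·s²·A²) · (kg·m²·s⁻²·A⁻¹) = m²·s⁻²·A.

m²·s⁻²·A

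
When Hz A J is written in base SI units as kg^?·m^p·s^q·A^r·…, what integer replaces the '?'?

Hz = 1/s = s⁻¹ (frequency is cycles per second).
J = N·m (work = force × distance),
    = kg·m²·s⁻².
Combining: Hz·A·J = s⁻¹ · A · (kg·m²·s⁻²) = kg·m²·s⁻³·A.
The exponent of kg is 1.

1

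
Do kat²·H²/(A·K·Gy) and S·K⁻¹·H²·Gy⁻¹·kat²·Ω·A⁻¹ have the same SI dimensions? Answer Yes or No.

Left side:
  Gy = J/kg (absorbed dose = energy per mass),
      = m²·s⁻².
  So Gy⁻¹ = m⁻²·s².
  kat = mol/s = s⁻¹·mol (catalytic activity).
  So kat² = s⁻²·mol².
  H = Wb/A (inductance = flux per current),
      = kg·m²·s⁻²·A⁻².
  So H² = kg²·m⁴·s⁻⁴·A⁻⁴.
  Combining: A⁻¹·K⁻¹·Gy⁻¹·kat²·H² = A⁻¹ · K⁻¹ · (m⁻²·s²) · (s⁻²·mol²) · (kg²·m⁴·s⁻⁴·A⁻⁴) = kg²·m²·s⁻⁴·A⁻⁵·K⁻¹·mol².
Right side:
  S = kg⁻¹·m⁻²·s³·A².
  H = kg·m²·s⁻²·A⁻².
  So H² = kg²·m⁴·s⁻⁴·A⁻⁴.
  Gy = m²·s⁻².
  So Gy⁻¹ = m⁻²·s².
  kat = s⁻¹·mol.
  So kat² = s⁻²·mol².
  Ω = kg·m²·s⁻³·A⁻².
  Combining: S·K⁻¹·H²·Gy⁻¹·kat²·Ω·A⁻¹ = (kg⁻¹·m⁻²·s³·A²) · K⁻¹ · (kg²·m⁴·s⁻⁴·A⁻⁴) · (m⁻²·s²) · (s⁻²·mol²) · (kg·m²·s⁻³·A⁻²) · A⁻¹ = kg²·m²·s⁻⁴·A⁻⁵·K⁻¹·mol².
Both reduce to kg²·m²·s⁻⁴·A⁻⁵·K⁻¹·mol².

Yes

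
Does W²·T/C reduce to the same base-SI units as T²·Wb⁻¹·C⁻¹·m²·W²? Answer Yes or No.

Left side:
  W = J/s (power = energy per time),
      = kg·m²·s⁻³.
  So W² = kg²·m⁴·s⁻⁶.
  C = A·s = s·A (charge = current × time).
  So C⁻¹ = s⁻¹·A⁻¹.
  T = Wb/m² (flux density = flux per area),
      = kg·s⁻²·A⁻¹.
  Combining: W²·C⁻¹·T = (kg²·m⁴·s⁻⁶) · (s⁻¹·A⁻¹) · (kg·s⁻²·A⁻¹) = kg³·m⁴·s⁻⁹·A⁻².
Right side:
  T = Wb/m² (flux density = flux per area),
      = kg·s⁻²·A⁻¹.
  So T² = kg²·s⁻⁴·A⁻².
  Wb = V·s (flux: a volt is a weber per second),
      = kg·m²·s⁻²·A⁻¹.
  So Wb⁻¹ = kg⁻¹·m⁻²·s²·A.
  C = A·s = s·A (charge = current × time).
  So C⁻¹ = s⁻¹·A⁻¹.
  W = J/s (power = energy per time),
      = kg·m²·s⁻³.
  So W² = kg²·m⁴·s⁻⁶.
  Combining: T²·Wb⁻¹·C⁻¹·m²·W² = (kg²·s⁻⁴·A⁻²) · (kg⁻¹·m⁻²·s²·A) · (s⁻¹·A⁻¹) · m² · (kg²·m⁴·s⁻⁶) = kg³·m⁴·s⁻⁹·A⁻².
Both reduce to kg³·m⁴·s⁻⁹·A⁻².

Yes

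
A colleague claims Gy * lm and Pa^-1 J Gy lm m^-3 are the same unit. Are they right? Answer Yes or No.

Left side:
  Gy = J/kg (absorbed dose = energy per mass),
      = m²·s⁻².
  lm = cd·sr = cd (luminous flux; sr is dimensionless).
  Combining: Gy·lm = (m²·s⁻²) · cd = m²·s⁻²·cd.
Right side:
  Pa = N/m² (pressure = force per area),
      = kg·m⁻¹·s⁻².
  So Pa⁻¹ = kg⁻¹·m·s².
  J = N·m (work = force × distance),
      = kg·m²·s⁻².
  Gy = J/kg (absorbed dose = energy per mass),
      = m²·s⁻².
  lm = cd·sr = cd (luminous flux; sr is dimensionless).
  Combining: Pa⁻¹·J·Gy·lm·m⁻³ = (kg⁻¹·m·s²) · (kg·m²·s⁻²) · (m²·s⁻²) · cd · m⁻³ = m²·s⁻²·cd.
Both reduce to m²·s⁻²·cd.

Yes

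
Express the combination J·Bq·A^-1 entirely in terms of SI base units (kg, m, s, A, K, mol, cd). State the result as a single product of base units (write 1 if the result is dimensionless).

J = N·m (work = force × distance),
    = kg·m²·s⁻².
Bq = 1/s = s⁻¹ (activity is decays per second).
Combining: J·Bq·A⁻¹ = (kg·m²·s⁻²) · s⁻¹ · A⁻¹ = kg·m²·s⁻³·A⁻¹.

kg·m²·s⁻³·A⁻¹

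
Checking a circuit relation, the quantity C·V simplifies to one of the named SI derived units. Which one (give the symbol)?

J

C = A·s = s·A (charge = current × time).
V = W/A (potential = power per current),
    = kg·m²·s⁻³·A⁻¹.
Combining: C·V = (s·A) · (kg·m²·s⁻³·A⁻¹) = kg·m²·s⁻².
kg·m²·s⁻² is the base-SI form of the joule.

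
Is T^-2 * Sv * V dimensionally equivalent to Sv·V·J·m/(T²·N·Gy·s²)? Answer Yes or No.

Left side:
  T = kg·s⁻²·A⁻¹.
  So T⁻² = kg⁻²·s⁴·A².
  Sv = m²·s⁻².
  V = kg·m²·s⁻³·A⁻¹.
  Combining: T⁻²·Sv·V = (kg⁻²·s⁴·A²) · (m²·s⁻²) · (kg·m²·s⁻³·A⁻¹) = kg⁻¹·m⁴·s⁻¹·A.
Right side:
  Sv = J/kg (equivalent dose = energy per mass),
      = m²·s⁻².
  V = W/A (potential = power per current),
      = kg·m²·s⁻³·A⁻¹.
  T = Wb/m² (flux density = flux per area),
      = kg·s⁻²·A⁻¹.
  So T⁻² = kg⁻²·s⁴·A².
  N = kg·m/s² = kg·m·s⁻² (force = mass × acceleration).
  So N⁻¹ = kg⁻¹·m⁻¹·s².
  J = N·m (work = force × distance),
      = kg·m²·s⁻².
  Gy = J/kg (absorbed dose = energy per mass),
      = m²·s⁻².
  So Gy⁻¹ = m⁻²·s².
  Combining: Sv·V·T⁻²·N⁻¹·J·Gy⁻¹·s⁻²·m = (m²·s⁻²) · (kg·m²·s⁻³·A⁻¹) · (kg⁻²·s⁴·A²) · (kg⁻¹·m⁻¹·s²) · (kg·m²·s⁻²) · (m⁻²·s²) · s⁻² · m = kg⁻¹·m⁴·s⁻¹·A.
Both reduce to kg⁻¹·m⁴·s⁻¹·A.

Yes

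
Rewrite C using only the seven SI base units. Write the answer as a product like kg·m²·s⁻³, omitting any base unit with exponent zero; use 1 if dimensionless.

s·A

C = s·A.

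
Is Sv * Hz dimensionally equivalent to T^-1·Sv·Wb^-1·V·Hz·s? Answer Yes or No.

Left side:
  Sv = J/kg (equivalent dose = energy per mass),
      = m²·s⁻².
  Hz = 1/s = s⁻¹ (frequency is cycles per second).
  Combining: Sv·Hz = (m²·s⁻²) · s⁻¹ = m²·s⁻³.
Right side:
  T = kg·s⁻²·A⁻¹.
  So T⁻¹ = kg⁻¹·s²·A.
  Sv = m²·s⁻².
  Wb = kg·m²·s⁻²·A⁻¹.
  So Wb⁻¹ = kg⁻¹·m⁻²·s²·A.
  V = kg·m²·s⁻³·A⁻¹.
  Hz = s⁻¹.
  Combining: T⁻¹·Sv·Wb⁻¹·V·Hz·s = (kg⁻¹·s²·A) · (m²·s⁻²) · (kg⁻¹·m⁻²·s²·A) · (kg·m²·s⁻³·A⁻¹) · s⁻¹ · s = kg⁻¹·m²·s⁻¹·A.
Left is m²·s⁻³; right is kg⁻¹·m²·s⁻¹·A — different.

No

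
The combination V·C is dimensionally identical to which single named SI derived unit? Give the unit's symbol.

V = W/A (potential = power per current),
    = kg·m²·s⁻³·A⁻¹.
C = A·s = s·A (charge = current × time).
Combining: V·C = (kg·m²·s⁻³·A⁻¹) · (s·A) = kg·m²·s⁻².
kg·m²·s⁻² is the base-SI form of the joule.

J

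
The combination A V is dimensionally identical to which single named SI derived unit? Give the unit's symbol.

W

V = kg·m²·s⁻³·A⁻¹.
Combining: A·V = A · (kg·m²·s⁻³·A⁻¹) = kg·m²·s⁻³.
kg·m²·s⁻³ is the base-SI form of the watt.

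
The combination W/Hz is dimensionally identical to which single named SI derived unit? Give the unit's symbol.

J

Hz = 1/s = s⁻¹ (frequency is cycles per second).
So Hz⁻¹ = s.
W = J/s (power = energy per time),
    = kg·m²·s⁻³.
Combining: Hz⁻¹·W = s · (kg·m²·s⁻³) = kg·m²·s⁻².
kg·m²·s⁻² is the base-SI form of the joule.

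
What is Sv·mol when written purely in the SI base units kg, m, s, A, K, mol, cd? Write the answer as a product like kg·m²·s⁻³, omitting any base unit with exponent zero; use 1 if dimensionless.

Sv = m²·s⁻².
Combining: Sv·mol = (m²·s⁻²) · mol = m²·s⁻²·mol.

m²·s⁻²·mol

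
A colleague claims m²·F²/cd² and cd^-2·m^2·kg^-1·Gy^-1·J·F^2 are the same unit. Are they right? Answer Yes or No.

Yes

Left side:
  F = C/V (capacitance = charge per voltage),
      = A·s/(kg·m²·s⁻³·A⁻¹) (substituting C and V),
      = kg⁻¹·m⁻²·s⁴·A².
  So F² = kg⁻²·m⁻⁴·s⁸·A⁴.
  Combining: m²·cd⁻²·F² = m² · cd⁻² · (kg⁻²·m⁻⁴·s⁸·A⁴) = kg⁻²·m⁻²·s⁸·A⁴·cd⁻².
Right side:
  Gy = m²·s⁻².
  So Gy⁻¹ = m⁻²·s².
  J = kg·m²·s⁻².
  F = kg⁻¹·m⁻²·s⁴·A².
  So F² = kg⁻²·m⁻⁴·s⁸·A⁴.
  Combining: cd⁻²·m²·kg⁻¹·Gy⁻¹·J·F² = cd⁻² · m² · kg⁻¹ · (m⁻²·s²) · (kg·m²·s⁻²) · (kg⁻²·m⁻⁴·s⁸·A⁴) = kg⁻²·m⁻²·s⁸·A⁴·cd⁻².
Both reduce to kg⁻²·m⁻²·s⁸·A⁴·cd⁻².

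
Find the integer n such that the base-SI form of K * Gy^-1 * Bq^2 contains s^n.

0

Gy = J/kg (absorbed dose = energy per mass),
    = m²·s⁻².
So Gy⁻¹ = m⁻²·s².
Bq = 1/s = s⁻¹ (activity is decays per second).
So Bq² = s⁻².
Combining: K·Gy⁻¹·Bq² = K · (m⁻²·s²) · s⁻² = m⁻²·K.
The exponent of s is 0.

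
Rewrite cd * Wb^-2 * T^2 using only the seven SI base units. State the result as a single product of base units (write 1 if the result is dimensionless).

Wb = kg·m²·s⁻²·A⁻¹.
So Wb⁻² = kg⁻²·m⁻⁴·s⁴·A².
T = kg·s⁻²·A⁻¹.
So T² = kg²·s⁻⁴·A⁻².
Combining: cd·Wb⁻²·T² = cd · (kg⁻²·m⁻⁴·s⁴·A²) · (kg²·s⁻⁴·A⁻²) = m⁻⁴·cd.

m⁻⁴·cd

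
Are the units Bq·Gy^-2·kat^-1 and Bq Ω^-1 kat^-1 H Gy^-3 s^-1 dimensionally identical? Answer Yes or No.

No

Left side:
  Bq = s⁻¹.
  Gy = m²·s⁻².
  So Gy⁻² = m⁻⁴·s⁴.
  kat = s⁻¹·mol.
  So kat⁻¹ = s·mol⁻¹.
  Combining: Bq·Gy⁻²·kat⁻¹ = s⁻¹ · (m⁻⁴·s⁴) · (s·mol⁻¹) = m⁻⁴·s⁴·mol⁻¹.
Right side:
  Bq = 1/s = s⁻¹ (activity is decays per second).
  Ω = V/A (resistance = voltage per current),
      = kg·m²·s⁻³·A⁻².
  So Ω⁻¹ = kg⁻¹·m⁻²·s³·A².
  kat = mol/s = s⁻¹·mol (catalytic activity).
  So kat⁻¹ = s·mol⁻¹.
  H = Wb/A (inductance = flux per current),
      = kg·m²·s⁻²·A⁻².
  Gy = J/kg (absorbed dose = energy per mass),
      = m²·s⁻².
  So Gy⁻³ = m⁻⁶·s⁶.
  Combining: Bq·Ω⁻¹·kat⁻¹·H·Gy⁻³·s⁻¹ = s⁻¹ · (kg⁻¹·m⁻²·s³·A²) · (s·mol⁻¹) · (kg·m²·s⁻²·A⁻²) · (m⁻⁶·s⁶) · s⁻¹ = m⁻⁶·s⁶·mol⁻¹.
Left is m⁻⁴·s⁴·mol⁻¹; right is m⁻⁶·s⁶·mol⁻¹ — different.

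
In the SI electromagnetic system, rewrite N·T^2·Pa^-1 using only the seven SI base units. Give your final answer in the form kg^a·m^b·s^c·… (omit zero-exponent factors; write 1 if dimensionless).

kg²·m²·s⁻⁴·A⁻²

N = kg·m/s² = kg·m·s⁻² (force = mass × acceleration).
T = Wb/m² (flux density = flux per area),
    = kg·s⁻²·A⁻¹.
So T² = kg²·s⁻⁴·A⁻².
Pa = N/m² (pressure = force per area),
    = kg·m⁻¹·s⁻².
So Pa⁻¹ = kg⁻¹·m·s².
Combining: N·T²·Pa⁻¹ = (kg·m·s⁻²) · (kg²·s⁻⁴·A⁻²) · (kg⁻¹·m·s²) = kg²·m²·s⁻⁴·A⁻².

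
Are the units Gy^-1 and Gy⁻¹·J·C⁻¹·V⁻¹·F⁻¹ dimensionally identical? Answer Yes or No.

Left side:
  Gy = J/kg (absorbed dose = energy per mass),
      = m²·s⁻².
  So Gy⁻¹ = m⁻²·s².
Right side:
  Gy = J/kg (absorbed dose = energy per mass),
      = m²·s⁻².
  So Gy⁻¹ = m⁻²·s².
  J = N·m (work = force × distance),
      = kg·m²·s⁻².
  C = A·s = s·A (charge = current × time).
  So C⁻¹ = s⁻¹·A⁻¹.
  V = W/A (potential = power per current),
      = kg·m²·s⁻³·A⁻¹.
  So V⁻¹ = kg⁻¹·m⁻²·s³·A.
  F = C/V (capacitance = charge per voltage),
      = A·s/(kg·m²·s⁻³·A⁻¹) (substituting C and V),
      = kg⁻¹·m⁻²·s⁴·A².
  So F⁻¹ = kg·m²·s⁻⁴·A⁻².
  Combining: Gy⁻¹·J·C⁻¹·V⁻¹·F⁻¹ = (m⁻²·s²) · (kg·m²·s⁻²) · (s⁻¹·A⁻¹) · (kg⁻¹·m⁻²·s³·A) · (kg·m²·s⁻⁴·A⁻²) = kg·s⁻²·A⁻².
Left is m⁻²·s²; right is kg·s⁻²·A⁻² — different.

No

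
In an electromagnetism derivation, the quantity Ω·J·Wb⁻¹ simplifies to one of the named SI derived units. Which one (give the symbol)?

Ω = V/A (resistance = voltage per current),
    = kg·m²·s⁻³·A⁻².
J = N·m (work = force × distance),
    = kg·m²·s⁻².
Wb = V·s (flux: a volt is a weber per second),
    = kg·m²·s⁻²·A⁻¹.
So Wb⁻¹ = kg⁻¹·m⁻²·s²·A.
Combining: Ω·J·Wb⁻¹ = (kg·m²·s⁻³·A⁻²) · (kg·m²·s⁻²) · (kg⁻¹·m⁻²·s²·A) = kg·m²·s⁻³·A⁻¹.
kg·m²·s⁻³·A⁻¹ is the base-SI form of the volt.

V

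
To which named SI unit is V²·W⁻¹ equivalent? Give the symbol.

V = kg·m²·s⁻³·A⁻¹.
So V² = kg²·m⁴·s⁻⁶·A⁻².
W = kg·m²·s⁻³.
So W⁻¹ = kg⁻¹·m⁻²·s³.
Combining: V²·W⁻¹ = (kg²·m⁴·s⁻⁶·A⁻²) · (kg⁻¹·m⁻²·s³) = kg·m²·s⁻³·A⁻².
kg·m²·s⁻³·A⁻² is the base-SI form of the ohm.

Ω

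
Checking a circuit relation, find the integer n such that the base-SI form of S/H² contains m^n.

H = Wb/A (inductance = flux per current),
    = kg·m²·s⁻²·A⁻².
So H⁻² = kg⁻²·m⁻⁴·s⁴·A⁴.
S = 1/Ω (conductance is reciprocal resistance),
    = kg⁻¹·m⁻²·s³·A².
Combining: H⁻²·S = (kg⁻²·m⁻⁴·s⁴·A⁴) · (kg⁻¹·m⁻²·s³·A²) = kg⁻³·m⁻⁶·s⁷·A⁶.
The exponent of m is -6.

-6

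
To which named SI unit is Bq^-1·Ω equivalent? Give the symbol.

Bq = s⁻¹.
So Bq⁻¹ = s.
Ω = kg·m²·s⁻³·A⁻².
Combining: Bq⁻¹·Ω = s · (kg·m²·s⁻³·A⁻²) = kg·m²·s⁻²·A⁻².
kg·m²·s⁻²·A⁻² is the base-SI form of the henry.

H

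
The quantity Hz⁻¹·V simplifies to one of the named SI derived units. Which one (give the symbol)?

Wb

Hz = 1/s = s⁻¹ (frequency is cycles per second).
So Hz⁻¹ = s.
V = W/A (potential = power per current),
    = kg·m²·s⁻³·A⁻¹.
Combining: Hz⁻¹·V = s · (kg·m²·s⁻³·A⁻¹) = kg·m²·s⁻²·A⁻¹.
kg·m²·s⁻²·A⁻¹ is the base-SI form of the weber.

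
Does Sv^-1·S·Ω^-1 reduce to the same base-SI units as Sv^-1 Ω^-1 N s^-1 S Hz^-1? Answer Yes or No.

No

Left side:
  Sv = m²·s⁻².
  So Sv⁻¹ = m⁻²·s².
  S = kg⁻¹·m⁻²·s³·A².
  Ω = kg·m²·s⁻³·A⁻².
  So Ω⁻¹ = kg⁻¹·m⁻²·s³·A².
  Combining: Sv⁻¹·S·Ω⁻¹ = (m⁻²·s²) · (kg⁻¹·m⁻²·s³·A²) · (kg⁻¹·m⁻²·s³·A²) = kg⁻²·m⁻⁶·s⁸·A⁴.
Right side:
  Sv = J/kg (equivalent dose = energy per mass),
      = m²·s⁻².
  So Sv⁻¹ = m⁻²·s².
  Ω = V/A (resistance = voltage per current),
      = kg·m²·s⁻³·A⁻².
  So Ω⁻¹ = kg⁻¹·m⁻²·s³·A².
  N = kg·m/s² = kg·m·s⁻² (force = mass × acceleration).
  S = 1/Ω (conductance is reciprocal resistance),
      = kg⁻¹·m⁻²·s³·A².
  Hz = 1/s = s⁻¹ (frequency is cycles per second).
  So Hz⁻¹ = s.
  Combining: Sv⁻¹·Ω⁻¹·N·s⁻¹·S·Hz⁻¹ = (m⁻²·s²) · (kg⁻¹·m⁻²·s³·A²) · (kg·m·s⁻²) · s⁻¹ · (kg⁻¹·m⁻²·s³·A²) · s = kg⁻¹·m⁻⁵·s⁶·A⁴.
Left is kg⁻²·m⁻⁶·s⁸·A⁴; right is kg⁻¹·m⁻⁵·s⁶·A⁴ — different.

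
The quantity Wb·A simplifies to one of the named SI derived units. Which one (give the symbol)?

Wb = kg·m²·s⁻²·A⁻¹.
Combining: Wb·A = (kg·m²·s⁻²·A⁻¹) · A = kg·m²·s⁻².
kg·m²·s⁻² is the base-SI form of the joule.

J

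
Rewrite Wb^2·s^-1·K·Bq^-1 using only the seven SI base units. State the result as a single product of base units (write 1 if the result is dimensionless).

Wb = V·s (flux: a volt is a weber per second),
    = kg·m²·s⁻²·A⁻¹.
So Wb² = kg²·m⁴·s⁻⁴·A⁻².
Bq = 1/s = s⁻¹ (activity is decays per second).
So Bq⁻¹ = s.
Combining: Wb²·s⁻¹·K·Bq⁻¹ = (kg²·m⁴·s⁻⁴·A⁻²) · s⁻¹ · K · s = kg²·m⁴·s⁻⁴·A⁻²·K.

kg²·m⁴·s⁻⁴·A⁻²·K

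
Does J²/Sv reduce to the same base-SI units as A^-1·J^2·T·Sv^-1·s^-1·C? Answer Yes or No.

No

Left side:
  Sv = m²·s⁻².
  So Sv⁻¹ = m⁻²·s².
  J = kg·m²·s⁻².
  So J² = kg²·m⁴·s⁻⁴.
  Combining: Sv⁻¹·J² = (m⁻²·s²) · (kg²·m⁴·s⁻⁴) = kg²·m²·s⁻².
Right side:
  J = N·m (work = force × distance),
      = kg·m²·s⁻².
  So J² = kg²·m⁴·s⁻⁴.
  T = Wb/m² (flux density = flux per area),
      = kg·s⁻²·A⁻¹.
  Sv = J/kg (equivalent dose = energy per mass),
      = m²·s⁻².
  So Sv⁻¹ = m⁻²·s².
  C = A·s = s·A (charge = current × time).
  Combining: A⁻¹·J²·T·Sv⁻¹·s⁻¹·C = A⁻¹ · (kg²·m⁴·s⁻⁴) · (kg·s⁻²·A⁻¹) · (m⁻²·s²) · s⁻¹ · (s·A) = kg³·m²·s⁻⁴·A⁻¹.
Left is kg²·m²·s⁻²; right is kg³·m²·s⁻⁴·A⁻¹ — different.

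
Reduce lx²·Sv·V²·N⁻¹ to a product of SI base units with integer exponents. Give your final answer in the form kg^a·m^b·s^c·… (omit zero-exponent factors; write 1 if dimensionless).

lx = m⁻²·cd.
So lx² = m⁻⁴·cd².
Sv = m²·s⁻².
V = kg·m²·s⁻³·A⁻¹.
So V² = kg²·m⁴·s⁻⁶·A⁻².
N = kg·m·s⁻².
So N⁻¹ = kg⁻¹·m⁻¹·s².
Combining: lx²·Sv·V²·N⁻¹ = (m⁻⁴·cd²) · (m²·s⁻²) · (kg²·m⁴·s⁻⁶·A⁻²) · (kg⁻¹·m⁻¹·s²) = kg·m·s⁻⁶·A⁻²·cd².

kg·m·s⁻⁶·A⁻²·cd²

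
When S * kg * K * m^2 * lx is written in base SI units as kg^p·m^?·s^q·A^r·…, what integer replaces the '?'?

-2

S = 1/Ω (conductance is reciprocal resistance),
    = kg⁻¹·m⁻²·s³·A².
lx = lm/m² (illuminance = luminous flux per area),
    = m⁻²·cd.
Combining: S·kg·K·m²·lx = (kg⁻¹·m⁻²·s³·A²) · kg · K · m² · (m⁻²·cd) = m⁻²·s³·A²·K·cd.
The exponent of m is -2.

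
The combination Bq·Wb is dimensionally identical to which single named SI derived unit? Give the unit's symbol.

Bq = s⁻¹.
Wb = kg·m²·s⁻²·A⁻¹.
Combining: Bq·Wb = s⁻¹ · (kg·m²·s⁻²·A⁻¹) = kg·m²·s⁻³·A⁻¹.
kg·m²·s⁻³·A⁻¹ is the base-SI form of the volt.

V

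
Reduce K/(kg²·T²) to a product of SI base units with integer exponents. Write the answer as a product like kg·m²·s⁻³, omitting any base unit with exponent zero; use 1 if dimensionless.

kg⁻⁴·s⁴·A²·K

T = Wb/m² (flux density = flux per area),
    = kg·s⁻²·A⁻¹.
So T⁻² = kg⁻²·s⁴·A².
Combining: kg⁻²·K·T⁻² = kg⁻² · K · (kg⁻²·s⁴·A²) = kg⁻⁴·s⁴·A²·K.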